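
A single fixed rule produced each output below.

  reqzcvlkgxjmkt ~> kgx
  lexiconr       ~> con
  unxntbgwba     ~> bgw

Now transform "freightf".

Each output is the input with this applied: swap the front and back halves of the string, then keep only the first 3 characters.
Doing the same to "freightf": "ght".

ght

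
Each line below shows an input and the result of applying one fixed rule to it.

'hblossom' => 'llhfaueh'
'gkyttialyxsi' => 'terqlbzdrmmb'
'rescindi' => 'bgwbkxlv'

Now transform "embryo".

The pattern: shift every letter 7 places backward in the alphabet (wrapping around), then swap the front and back halves of the string.
On "embryo": the first step gives "xfukrh", and the second then gives "krhxfu".

krhxfu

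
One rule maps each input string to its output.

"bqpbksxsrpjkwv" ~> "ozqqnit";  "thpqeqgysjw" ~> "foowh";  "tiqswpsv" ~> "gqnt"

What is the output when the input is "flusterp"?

Each output is the input with this applied: shift every letter 2 places backward in the alphabet (wrapping around), then keep every other character starting from the second (positions 2nd, 4th, 6th, ...).
Starting from "flusterp": after the first operation, "djsqrcpn"; after the second, "jqcn".

jqcn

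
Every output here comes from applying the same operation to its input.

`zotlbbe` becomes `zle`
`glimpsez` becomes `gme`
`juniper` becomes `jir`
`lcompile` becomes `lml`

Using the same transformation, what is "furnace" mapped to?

The rule is to keep one character in every 3, starting at position 1 (positions 1st, 4th, 7th, ...).
"furnace" → "fne".

fne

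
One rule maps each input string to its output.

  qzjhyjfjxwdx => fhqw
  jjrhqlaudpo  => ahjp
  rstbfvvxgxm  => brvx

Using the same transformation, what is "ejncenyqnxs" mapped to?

cexy

The rule is to keep one character in every 3, starting at position 1 (positions 1st, 4th, 7th, ...), then sort the characters into alphabetical order.
For "ejncenyqnxs", step one produces "ecyx"; step two turns that into "cexy".
(Check on "qzjhyjfjxwdx": → "qhfw" → "fhqw" ✓)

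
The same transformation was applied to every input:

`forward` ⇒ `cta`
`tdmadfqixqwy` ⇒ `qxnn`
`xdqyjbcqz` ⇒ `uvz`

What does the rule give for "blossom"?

In each case the input is transformed by: shift every letter 3 places backward in the alphabet (wrapping around), then keep one character in every 3, starting at position 1 (positions 1st, 4th, 7th, ...).
On "blossom": the first step gives "yilpplj", and the second then gives "ypj".
(Check on "forward": → "clotxoa" → "cta" ✓)

ypj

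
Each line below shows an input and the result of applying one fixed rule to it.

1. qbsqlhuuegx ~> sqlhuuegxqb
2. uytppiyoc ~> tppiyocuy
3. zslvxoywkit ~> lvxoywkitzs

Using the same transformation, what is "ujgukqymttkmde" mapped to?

gukqymttkmdeuj

In each case the input is transformed by: move the first 2 characters to the end (rotate left by 2).
"ujgukqymttkmde" → "gukqymttkmdeuj".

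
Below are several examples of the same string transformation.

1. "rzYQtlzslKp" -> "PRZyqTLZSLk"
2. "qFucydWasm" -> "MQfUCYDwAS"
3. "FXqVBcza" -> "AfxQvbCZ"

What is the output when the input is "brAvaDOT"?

tBRaVAdo

The pattern: move the last character to the front, then flip the case of every letter.
So "brAvaDOT" becomes "tBRaVAdo".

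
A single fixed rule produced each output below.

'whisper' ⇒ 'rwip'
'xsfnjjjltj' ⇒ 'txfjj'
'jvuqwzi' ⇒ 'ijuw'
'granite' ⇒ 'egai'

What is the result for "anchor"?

In each case the input is transformed by: keep every other character starting from the first (positions 1st, 3rd, 5th, ...), then move the last character to the front.
"anchor" → "aco" → "oac".

oac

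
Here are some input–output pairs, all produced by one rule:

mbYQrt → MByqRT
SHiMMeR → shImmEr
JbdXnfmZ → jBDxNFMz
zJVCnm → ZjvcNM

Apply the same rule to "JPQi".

The rule is to flip the case of every letter.
Doing the same to "JPQi": "jpqI".

jpqI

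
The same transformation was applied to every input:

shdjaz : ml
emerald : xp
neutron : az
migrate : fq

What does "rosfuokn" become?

wz

What's happening: shift every letter 12 places forward in the alphabet (wrapping around), then keep only the last 2 characters.
On "rosfuokn" that produces "wz".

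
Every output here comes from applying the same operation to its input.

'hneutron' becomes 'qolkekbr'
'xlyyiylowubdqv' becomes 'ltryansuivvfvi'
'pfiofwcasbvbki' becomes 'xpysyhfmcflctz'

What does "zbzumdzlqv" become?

awinswywrj

The pattern: swap the front and back halves of the string, then shift every letter 3 places backward in the alphabet (wrapping around).
Applying that to "zbzumdzlqv" gives "awinswywrj".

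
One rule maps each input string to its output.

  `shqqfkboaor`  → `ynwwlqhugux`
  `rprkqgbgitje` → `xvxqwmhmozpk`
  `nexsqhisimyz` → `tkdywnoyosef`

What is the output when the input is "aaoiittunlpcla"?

Looking at the pairs, the operation is to shift every letter 6 places forward in the alphabet (wrapping around).
Applying that to "aaoiittunlpcla" gives "gguoozzatrvirg".

gguoozzatrvirg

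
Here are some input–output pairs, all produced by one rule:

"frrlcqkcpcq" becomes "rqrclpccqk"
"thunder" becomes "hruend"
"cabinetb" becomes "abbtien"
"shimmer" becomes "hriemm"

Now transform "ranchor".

arnoch

Each output is the input with this applied: delete the first character, then take characters alternately from the front and the back (1st, last, 2nd, 2nd-last, ...).
So "ranchor" becomes "arnoch".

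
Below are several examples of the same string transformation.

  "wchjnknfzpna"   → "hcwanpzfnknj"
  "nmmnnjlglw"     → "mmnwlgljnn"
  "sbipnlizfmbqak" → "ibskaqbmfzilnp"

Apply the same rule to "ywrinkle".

Each output is the input with this applied: reverse the string, then move the last 3 characters to the front (rotate right by 3).
"ywrinkle" → "elknirwy" → "rwyelkni".

rwyelkni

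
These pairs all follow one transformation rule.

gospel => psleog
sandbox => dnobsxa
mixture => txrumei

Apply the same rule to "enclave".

lcvaeen

The pattern: move the first 2 characters to the end (rotate left by 2), then swap each adjacent pair of characters (1↔2, 3↔4, ...).
For "enclave", step one produces "claveen"; step two turns that into "lcvaeen".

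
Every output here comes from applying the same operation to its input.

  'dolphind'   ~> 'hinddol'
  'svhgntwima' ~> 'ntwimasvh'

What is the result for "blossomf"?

somfblo

The pattern: move the first 3 characters to the end (rotate left by 3), then delete the first character.
On "blossomf" that produces "somfblo".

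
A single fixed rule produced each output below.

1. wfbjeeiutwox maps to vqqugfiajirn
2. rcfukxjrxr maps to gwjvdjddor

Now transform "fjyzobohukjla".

Each output is the input with this applied: move the first 3 characters to the end (rotate left by 3), then shift every letter 12 places forward in the alphabet (wrapping around).
Working it through for "fjyzobohukjla": intermediate "zobohukjlafjy", final "lanatgwvxmrvk".

lanatgwvxmrvk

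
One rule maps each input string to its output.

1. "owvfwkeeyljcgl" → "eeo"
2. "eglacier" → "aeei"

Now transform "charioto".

The pattern: sort the characters into alphabetical order, then keep only the vowels.
For "charioto", step one produces "achioort"; step two turns that into "aioo".

aioo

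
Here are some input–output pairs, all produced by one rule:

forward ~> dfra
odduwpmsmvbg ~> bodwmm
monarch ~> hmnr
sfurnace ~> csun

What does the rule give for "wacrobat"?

awco

Rule — keep every other character starting from the first (positions 1st, 3rd, 5th, ...), then move the last character to the front.
On "wacrobat": the first step gives "wcoa", and the second then gives "awco".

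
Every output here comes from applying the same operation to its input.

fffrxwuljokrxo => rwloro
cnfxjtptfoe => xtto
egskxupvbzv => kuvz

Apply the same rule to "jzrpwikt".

pit

Rule — keep every other character starting from the second (positions 2nd, 4th, 6th, ...), then delete the first character.
For "jzrpwikt", step one produces "zpit"; step two turns that into "pit".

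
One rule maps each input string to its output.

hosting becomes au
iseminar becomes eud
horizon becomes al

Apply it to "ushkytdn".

ekz

Rule — shift every letter 12 places forward in the alphabet (wrapping around), then keep one character in every 3, starting at position 2 (positions 2nd, 5th, 8th, ...).
On "ushkytdn": the first step gives "getwkfpz", and the second then gives "ekz".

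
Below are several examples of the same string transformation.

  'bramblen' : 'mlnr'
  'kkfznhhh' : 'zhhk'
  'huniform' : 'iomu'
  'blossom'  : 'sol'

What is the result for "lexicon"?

ioe

In each case the input is transformed by: keep every other character starting from the second (positions 2nd, 4th, 6th, ...), then move the first character to the end.
Working it through for "lexicon": intermediate "eio", final "ioe".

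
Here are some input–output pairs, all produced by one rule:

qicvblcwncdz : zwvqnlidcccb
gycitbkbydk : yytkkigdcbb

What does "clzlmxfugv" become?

Each output is the input with this applied: sort the characters into reverse alphabetical order.
Doing the same to "clzlmxfugv": "zxvumllgfc".

zxvumllgfc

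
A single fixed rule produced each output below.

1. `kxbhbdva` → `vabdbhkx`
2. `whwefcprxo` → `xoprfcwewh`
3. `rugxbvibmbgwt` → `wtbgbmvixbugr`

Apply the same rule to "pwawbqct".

ctbqawpw

The transformation: reverse the string, then swap each adjacent pair of characters (1↔2, 3↔4, ...).
On "pwawbqct": the first step gives "tcqbwawp", and the second then gives "ctbqawpw".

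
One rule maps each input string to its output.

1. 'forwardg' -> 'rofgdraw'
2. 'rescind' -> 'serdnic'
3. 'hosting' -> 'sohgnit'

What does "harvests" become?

Rule — move the first 3 characters to the end (rotate left by 3), then reverse the string.
For "harvests" the result is "rahstsev".

rahstsev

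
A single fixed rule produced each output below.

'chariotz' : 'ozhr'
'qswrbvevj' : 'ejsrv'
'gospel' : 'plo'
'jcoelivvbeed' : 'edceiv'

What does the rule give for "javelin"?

Rule — move the last 3 characters to the front (rotate right by 3), then keep every other character starting from the first (positions 1st, 3rd, 5th, ...).
Working it through for "javelin": intermediate "linjave", final "lnae".

lnae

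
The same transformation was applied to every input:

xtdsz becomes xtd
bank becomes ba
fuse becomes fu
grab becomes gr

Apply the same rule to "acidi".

aci

Rule — delete the last 2 characters.
Applying that to "acidi" gives "aci".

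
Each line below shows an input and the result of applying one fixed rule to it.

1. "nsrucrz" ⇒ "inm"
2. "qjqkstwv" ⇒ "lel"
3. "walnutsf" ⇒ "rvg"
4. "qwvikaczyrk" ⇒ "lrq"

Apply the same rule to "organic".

jmb

What's happening: shift every letter 5 places backward in the alphabet (wrapping around), then keep only the first 3 characters.
Working it through for "organic": intermediate "jmbvidx", final "jmb".
(Check on "qwvikaczyrk": → "lrqdfvxutmf" → "lrq" ✓)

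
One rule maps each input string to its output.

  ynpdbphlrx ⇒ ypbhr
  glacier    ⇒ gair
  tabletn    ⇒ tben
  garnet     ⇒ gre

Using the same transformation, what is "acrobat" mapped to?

What's happening: keep every other character starting from the first (positions 1st, 3rd, 5th, ...).
On "acrobat" that produces "arbt".

arbt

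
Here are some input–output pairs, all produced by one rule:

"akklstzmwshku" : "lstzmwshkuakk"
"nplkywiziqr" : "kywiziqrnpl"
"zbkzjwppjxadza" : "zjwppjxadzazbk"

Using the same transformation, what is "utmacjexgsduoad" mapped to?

acjexgsduoadutm

What's happening: move the first 3 characters to the end (rotate left by 3).
On "utmacjexgsduoad" that produces "acjexgsduoadutm".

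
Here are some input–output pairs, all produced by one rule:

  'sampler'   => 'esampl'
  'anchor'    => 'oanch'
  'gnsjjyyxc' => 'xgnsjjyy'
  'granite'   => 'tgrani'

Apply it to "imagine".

The transformation: delete the last character, then move the last character to the front.
On "imagine" that produces "nimagi".
(Check on "sampler": → "sample" → "esampl" ✓)

nimagi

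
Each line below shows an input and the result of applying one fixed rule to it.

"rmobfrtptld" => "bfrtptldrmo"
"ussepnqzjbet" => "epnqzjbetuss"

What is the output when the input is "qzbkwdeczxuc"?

kwdeczxucqzb

Each output is the input with this applied: move the first 3 characters to the end (rotate left by 3).
For "qzbkwdeczxuc" the result is "kwdeczxucqzb".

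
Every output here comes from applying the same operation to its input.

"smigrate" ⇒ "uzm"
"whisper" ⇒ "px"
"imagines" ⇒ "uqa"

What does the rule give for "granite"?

Each output is the input with this applied: keep one character in every 3, starting at position 2 (positions 2nd, 5th, 8th, ...), then shift every letter 8 places forward in the alphabet (wrapping around).
"granite" → "zq".

zq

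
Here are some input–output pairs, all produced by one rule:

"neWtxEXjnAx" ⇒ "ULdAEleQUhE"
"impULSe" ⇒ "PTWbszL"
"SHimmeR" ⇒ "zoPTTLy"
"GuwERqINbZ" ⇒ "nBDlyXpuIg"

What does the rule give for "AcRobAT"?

hJyVIha

Rule — shift every letter 7 places forward in the alphabet (wrapping around), then flip the case of every letter.
Doing the same to "AcRobAT": "hJyVIha".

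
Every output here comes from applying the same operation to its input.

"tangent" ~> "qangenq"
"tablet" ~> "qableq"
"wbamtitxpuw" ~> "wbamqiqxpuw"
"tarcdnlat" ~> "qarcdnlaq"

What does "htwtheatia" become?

Looking at the pairs, the operation is to replace every "t" with "q".
So "htwtheatia" becomes "hqwqheaqia".

hqwqheaqia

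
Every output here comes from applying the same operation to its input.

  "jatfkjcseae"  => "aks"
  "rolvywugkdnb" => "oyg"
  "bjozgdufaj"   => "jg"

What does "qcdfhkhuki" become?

In each case the input is transformed by: delete the last 3 characters, then keep one character in every 3, starting at position 2 (positions 2nd, 5th, 8th, ...).
For "qcdfhkhuki" the result is "ch".
(Check on "bjozgdufaj": → "bjozgdu" → "jg" ✓)

ch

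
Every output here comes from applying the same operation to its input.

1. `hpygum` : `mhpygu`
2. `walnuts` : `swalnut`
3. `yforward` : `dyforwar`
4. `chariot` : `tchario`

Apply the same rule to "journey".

yjourne

Looking at the pairs, the operation is to move the last character to the front.
"journey" → "yjourne".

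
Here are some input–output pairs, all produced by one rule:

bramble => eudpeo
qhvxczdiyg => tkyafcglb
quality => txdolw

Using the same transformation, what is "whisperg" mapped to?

zklvshu

The transformation: shift every letter 3 places forward in the alphabet (wrapping around), then delete the last character.
For "whisperg", step one produces "zklvshuj"; step two turns that into "zklvshu".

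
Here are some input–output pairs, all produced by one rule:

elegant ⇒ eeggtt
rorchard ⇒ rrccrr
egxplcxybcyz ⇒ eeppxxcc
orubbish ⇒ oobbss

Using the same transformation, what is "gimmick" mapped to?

ggmmkk

In each case the input is transformed by: keep one character in every 3, starting at position 1 (positions 1st, 4th, 7th, ...), then double every character.
Working it through for "gimmick": intermediate "gmk", final "ggmmkk".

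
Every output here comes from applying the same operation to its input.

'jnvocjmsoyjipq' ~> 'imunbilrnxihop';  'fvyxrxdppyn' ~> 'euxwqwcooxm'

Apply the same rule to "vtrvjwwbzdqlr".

Each output is the input with this applied: shift every letter 1 place backward in the alphabet (wrapping around).
"vtrvjwwbzdqlr" → "usquivvaycpkq".

usquivvaycpkq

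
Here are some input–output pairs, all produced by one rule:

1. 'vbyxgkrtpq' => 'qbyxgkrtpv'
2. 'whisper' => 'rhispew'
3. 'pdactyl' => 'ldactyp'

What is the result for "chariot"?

tharioc

The pattern: swap the first and last characters.
"chariot" → "tharioc".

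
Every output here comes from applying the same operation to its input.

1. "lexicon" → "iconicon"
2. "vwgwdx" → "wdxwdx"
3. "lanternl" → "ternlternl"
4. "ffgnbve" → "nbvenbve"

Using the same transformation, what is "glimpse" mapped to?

The transformation: delete the first 3 characters, then write the whole string twice.
For "glimpse", step one produces "mpse"; step two turns that into "mpsempse".

mpsempse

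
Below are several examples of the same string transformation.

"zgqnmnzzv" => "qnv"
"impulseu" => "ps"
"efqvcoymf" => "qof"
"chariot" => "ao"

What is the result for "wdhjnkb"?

hk

The transformation: keep one character in every 3, starting at position 3 (positions 3rd, 6th, 9th, ...).
"wdhjnkb" → "hk".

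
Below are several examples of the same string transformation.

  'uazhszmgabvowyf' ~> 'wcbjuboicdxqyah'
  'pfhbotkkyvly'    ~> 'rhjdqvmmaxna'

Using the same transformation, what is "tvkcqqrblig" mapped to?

The rule is to shift every letter 2 places forward in the alphabet (wrapping around).
So "tvkcqqrblig" becomes "vxmesstdnki".

vxmesstdnki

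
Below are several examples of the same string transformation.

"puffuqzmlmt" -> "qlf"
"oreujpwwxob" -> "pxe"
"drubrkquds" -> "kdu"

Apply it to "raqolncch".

nhq

In each case the input is transformed by: keep one character in every 3, starting at position 3 (positions 3rd, 6th, 9th, ...), then move the first character to the end.
Working it through for "raqolncch": intermediate "qnh", final "nhq".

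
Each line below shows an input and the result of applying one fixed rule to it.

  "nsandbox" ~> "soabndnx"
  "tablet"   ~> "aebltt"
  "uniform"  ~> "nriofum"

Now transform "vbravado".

bdraavvo

In each case the input is transformed by: take characters alternately from the front and the back (1st, last, 2nd, 2nd-last, ...), then move the first 2 characters to the end (rotate left by 2).
So "vbravado" becomes "bdraavvo".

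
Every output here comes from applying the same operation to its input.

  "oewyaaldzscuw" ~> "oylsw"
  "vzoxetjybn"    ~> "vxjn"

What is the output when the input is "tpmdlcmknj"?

tdmj

What's happening: keep one character in every 3, starting at position 1 (positions 1st, 4th, 7th, ...).
Doing the same to "tpmdlcmknj": "tdmj".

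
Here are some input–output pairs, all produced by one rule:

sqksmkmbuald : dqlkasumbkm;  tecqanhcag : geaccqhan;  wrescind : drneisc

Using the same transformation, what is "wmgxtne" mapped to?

emngtx

The transformation: take characters alternately from the front and the back (1st, last, 2nd, 2nd-last, ...), then delete the first character.
Working it through for "wmgxtne": intermediate "wemngtx", final "emngtx".
(Check on "sqksmkmbuald": → "sdqlkasumbkm" → "dqlkasumbkm" ✓)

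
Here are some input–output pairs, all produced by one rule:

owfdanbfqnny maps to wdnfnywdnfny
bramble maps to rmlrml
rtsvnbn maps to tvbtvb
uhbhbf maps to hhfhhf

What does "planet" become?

Looking at the pairs, the operation is to keep every other character starting from the second (positions 2nd, 4th, 6th, ...), then write the whole string twice.
Starting from "planet": after the first operation, "lnt"; after the second, "lntlnt".
(Check on "owfdanbfqnny": → "wdnfny" → "wdnfnywdnfny" ✓)

lntlnt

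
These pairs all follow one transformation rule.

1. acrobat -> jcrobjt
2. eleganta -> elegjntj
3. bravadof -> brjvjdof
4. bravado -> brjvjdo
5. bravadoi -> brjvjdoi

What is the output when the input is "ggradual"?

ggrjdujl

The transformation: replace every "a" with "j".
Doing the same to "ggradual": "ggrjdujl".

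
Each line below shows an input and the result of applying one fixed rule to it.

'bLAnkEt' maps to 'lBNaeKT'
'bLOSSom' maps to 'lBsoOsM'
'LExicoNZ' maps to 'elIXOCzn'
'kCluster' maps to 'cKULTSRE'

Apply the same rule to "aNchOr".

nAHCRo

The rule is to flip the case of every letter, then swap each adjacent pair of characters (1↔2, 3↔4, ...).
Starting from "aNchOr": after the first operation, "AnCHoR"; after the second, "nAHCRo".
(Check on "kCluster": → "KcLUSTER" → "cKULTSRE" ✓)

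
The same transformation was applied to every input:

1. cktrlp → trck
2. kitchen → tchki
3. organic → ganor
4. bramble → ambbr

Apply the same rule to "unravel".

ravun

The pattern: delete the last 2 characters, then move the first 2 characters to the end (rotate left by 2).
Working it through for "unravel": intermediate "unrav", final "ravun".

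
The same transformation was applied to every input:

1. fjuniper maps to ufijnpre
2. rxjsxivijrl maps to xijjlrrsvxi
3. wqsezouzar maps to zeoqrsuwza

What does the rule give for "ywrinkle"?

Rule — sort the characters into alphabetical order, then swap the first and last characters.
Working it through for "ywrinkle": intermediate "eiklnrwy", final "yiklnrwe".

yiklnrwe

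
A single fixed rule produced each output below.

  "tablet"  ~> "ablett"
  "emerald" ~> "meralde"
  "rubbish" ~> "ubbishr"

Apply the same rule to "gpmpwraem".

In each case the input is transformed by: move the first character to the end.
On "gpmpwraem" that produces "pmpwraemg".

pmpwraemg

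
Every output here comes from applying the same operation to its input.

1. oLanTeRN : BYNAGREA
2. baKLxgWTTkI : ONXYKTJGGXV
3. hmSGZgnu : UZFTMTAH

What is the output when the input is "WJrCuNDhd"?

JWEPHAQUQ

The transformation: shift every letter 13 places forward in the alphabet (wrapping around) — i.e. ROT13, then convert every letter to uppercase.
"WJrCuNDhd" → "JWEPHAQUQ".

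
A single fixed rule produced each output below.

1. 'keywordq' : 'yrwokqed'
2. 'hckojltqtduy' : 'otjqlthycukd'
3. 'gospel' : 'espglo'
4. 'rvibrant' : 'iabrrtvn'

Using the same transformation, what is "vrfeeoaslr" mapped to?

The pattern: take characters alternately from the front and the back (1st, last, 2nd, 2nd-last, ...), then swap the front and back halves of the string.
On "vrfeeoaslr" that produces "seaeovrrlf".

seaeovrrlf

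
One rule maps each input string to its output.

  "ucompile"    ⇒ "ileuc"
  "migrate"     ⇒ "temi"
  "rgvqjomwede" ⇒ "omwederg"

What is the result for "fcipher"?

erfc

Rule — move the first 2 characters to the end (rotate left by 2), then delete the first 3 characters.
For "fcipher" the result is "erfc".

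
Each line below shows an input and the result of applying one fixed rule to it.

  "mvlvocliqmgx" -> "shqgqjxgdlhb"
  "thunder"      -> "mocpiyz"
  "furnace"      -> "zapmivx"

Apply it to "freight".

The rule is to shift every letter 5 places backward in the alphabet (wrapping around), then move the last character to the front.
Working it through for "freight": intermediate "amzdbco", final "oamzdbc".
(Check on "furnace": → "apmivxz" → "zapmivx" ✓)

oamzdbc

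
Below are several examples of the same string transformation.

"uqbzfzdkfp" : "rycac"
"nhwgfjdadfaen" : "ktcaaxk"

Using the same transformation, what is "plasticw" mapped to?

Each output is the input with this applied: keep every other character starting from the first (positions 1st, 3rd, 5th, ...), then shift every letter 3 places backward in the alphabet (wrapping around).
Applying that to "plasticw" gives "mxqz".

mxqz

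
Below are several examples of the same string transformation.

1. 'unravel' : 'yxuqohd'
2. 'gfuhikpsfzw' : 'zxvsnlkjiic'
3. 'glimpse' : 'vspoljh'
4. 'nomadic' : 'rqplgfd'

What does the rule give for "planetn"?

Looking at the pairs, the operation is to shift every letter 3 places forward in the alphabet (wrapping around), then sort the characters into reverse alphabetical order.
Applying both steps to "planetn": "sodqhwq", then "wsqqohd".

wsqqohd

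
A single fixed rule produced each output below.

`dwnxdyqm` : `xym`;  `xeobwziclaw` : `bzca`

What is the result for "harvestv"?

What's happening: keep every other character starting from the second (positions 2nd, 4th, 6th, ...), then delete the first character.
Starting from "harvestv": after the first operation, "avsv"; after the second, "vsv".

vsv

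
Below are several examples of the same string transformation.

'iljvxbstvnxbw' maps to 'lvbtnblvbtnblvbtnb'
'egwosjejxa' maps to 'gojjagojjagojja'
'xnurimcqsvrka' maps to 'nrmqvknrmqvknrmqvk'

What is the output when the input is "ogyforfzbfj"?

In each case the input is transformed by: keep every other character starting from the second (positions 2nd, 4th, 6th, ...), then write the whole string 3 times in a row.
Starting from "ogyforfzbfj": after the first operation, "gfrzf"; after the second, "gfrzfgfrzfgfrzf".

gfrzfgfrzfgfrzf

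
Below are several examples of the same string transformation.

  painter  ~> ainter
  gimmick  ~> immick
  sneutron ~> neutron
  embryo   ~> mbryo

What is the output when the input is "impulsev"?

mpulsev

The transformation: delete the first character.
Applying that to "impulsev" gives "mpulsev".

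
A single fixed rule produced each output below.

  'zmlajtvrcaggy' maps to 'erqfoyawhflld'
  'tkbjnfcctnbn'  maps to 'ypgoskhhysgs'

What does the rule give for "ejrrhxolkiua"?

jowwmctqpnzf

The rule is to shift every letter 5 places forward in the alphabet (wrapping around).
On "ejrrhxolkiua" that produces "jowwmctqpnzf".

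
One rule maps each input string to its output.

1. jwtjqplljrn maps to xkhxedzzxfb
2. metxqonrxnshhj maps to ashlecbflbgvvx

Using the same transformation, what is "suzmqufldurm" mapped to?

Looking at the pairs, the operation is to shift every letter 12 places backward in the alphabet (wrapping around).
"suzmqufldurm" → "ginaeitzrifa".

ginaeitzrifa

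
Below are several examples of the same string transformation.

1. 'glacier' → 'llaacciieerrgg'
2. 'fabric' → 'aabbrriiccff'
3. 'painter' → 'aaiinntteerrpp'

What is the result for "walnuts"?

aallnnuuttssww

Each output is the input with this applied: move the first character to the end, then double every character.
"walnuts" → "aallnnuuttssww".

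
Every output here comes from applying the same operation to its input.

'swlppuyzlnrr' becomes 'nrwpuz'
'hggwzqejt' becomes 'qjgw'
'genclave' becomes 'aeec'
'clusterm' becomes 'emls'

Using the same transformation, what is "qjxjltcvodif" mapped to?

The rule is to keep every other character starting from the second (positions 2nd, 4th, 6th, ...), then move the last 2 characters to the front (rotate right by 2).
"qjxjltcvodif" → "jjtvdf" → "dfjjtv".

dfjjtv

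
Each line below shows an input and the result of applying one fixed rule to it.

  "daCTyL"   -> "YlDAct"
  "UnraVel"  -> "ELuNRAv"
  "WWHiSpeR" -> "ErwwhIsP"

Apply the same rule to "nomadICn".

The rule is to move the last 2 characters to the front (rotate right by 2), then flip the case of every letter.
"nomadICn" → "CnnomadI" → "cNNOMADi".

cNNOMADi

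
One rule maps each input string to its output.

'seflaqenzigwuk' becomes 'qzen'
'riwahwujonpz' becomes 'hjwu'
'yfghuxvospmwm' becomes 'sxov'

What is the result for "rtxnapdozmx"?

oadp

What's happening: take characters alternately from the front and the back (1st, last, 2nd, 2nd-last, ...), then keep only the last 4 characters.
For "rtxnapdozmx", step one produces "rxtmxznoadp"; step two turns that into "oadp".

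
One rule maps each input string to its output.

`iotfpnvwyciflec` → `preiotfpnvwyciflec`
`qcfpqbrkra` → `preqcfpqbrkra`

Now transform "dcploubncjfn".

What's happening: prepend "pre".
Applying that to "dcploubncjfn" gives "predcploubncjfn".

predcploubncjfn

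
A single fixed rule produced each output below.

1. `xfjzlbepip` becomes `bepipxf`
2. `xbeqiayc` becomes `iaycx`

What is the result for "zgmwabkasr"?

In each case the input is transformed by: swap the front and back halves of the string, then delete the last 3 characters.
Working it through for "zgmwabkasr": intermediate "bkasrzgmwa", final "bkasrzg".

bkasrzg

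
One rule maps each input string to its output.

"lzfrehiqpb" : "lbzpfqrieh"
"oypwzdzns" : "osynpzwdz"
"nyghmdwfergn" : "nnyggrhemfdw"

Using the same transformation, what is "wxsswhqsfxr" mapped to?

wrxxsfsswqh

What's happening: take characters alternately from the front and the back (1st, last, 2nd, 2nd-last, ...).
Doing the same to "wxsswhqsfxr": "wrxxsfsswqh".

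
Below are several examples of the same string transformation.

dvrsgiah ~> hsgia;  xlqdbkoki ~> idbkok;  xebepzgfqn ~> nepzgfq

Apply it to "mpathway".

ythwa

Each output is the input with this applied: delete the first 3 characters, then move the last character to the front.
Starting from "mpathway": after the first operation, "thway"; after the second, "ythwa".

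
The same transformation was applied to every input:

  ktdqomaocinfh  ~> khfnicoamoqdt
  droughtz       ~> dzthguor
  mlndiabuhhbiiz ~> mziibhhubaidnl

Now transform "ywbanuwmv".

yvmwunabw

The pattern: reverse the string, then move the last character to the front.
Starting from "ywbanuwmv": after the first operation, "vmwunabwy"; after the second, "yvmwunabw".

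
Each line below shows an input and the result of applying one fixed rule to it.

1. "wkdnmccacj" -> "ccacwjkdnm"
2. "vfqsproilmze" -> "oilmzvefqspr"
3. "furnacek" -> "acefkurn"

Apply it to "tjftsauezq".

Rule — swap the first and last characters, then swap the front and back halves of the string.
Starting from "tjftsauezq": after the first operation, "qjftsauezt"; after the second, "aueztqjfts".

aueztqjfts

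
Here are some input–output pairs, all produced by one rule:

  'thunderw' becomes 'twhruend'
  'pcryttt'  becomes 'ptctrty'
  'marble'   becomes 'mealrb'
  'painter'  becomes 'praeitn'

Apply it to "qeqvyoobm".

qmebqovoy

The pattern: take characters alternately from the front and the back (1st, last, 2nd, 2nd-last, ...).
"qeqvyoobm" → "qmebqovoy".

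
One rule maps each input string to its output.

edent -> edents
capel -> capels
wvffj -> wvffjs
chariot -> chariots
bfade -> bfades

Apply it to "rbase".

rbases

In each case the input is transformed by: append "s".
Applying that to "rbase" gives "rbases".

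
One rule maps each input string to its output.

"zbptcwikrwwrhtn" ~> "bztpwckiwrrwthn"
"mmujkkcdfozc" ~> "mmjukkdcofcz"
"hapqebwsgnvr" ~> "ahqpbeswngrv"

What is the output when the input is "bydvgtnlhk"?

Rule — swap each adjacent pair of characters (1↔2, 3↔4, ...).
For "bydvgtnlhk" the result is "ybvdtglnkh".

ybvdtglnkh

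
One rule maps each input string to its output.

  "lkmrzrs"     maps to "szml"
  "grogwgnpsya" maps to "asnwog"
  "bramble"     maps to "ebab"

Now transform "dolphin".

The pattern: reverse the string, then keep every other character starting from the first (positions 1st, 3rd, 5th, ...).
Starting from "dolphin": after the first operation, "nihplod"; after the second, "nhld".
(Check on "lkmrzrs": → "srzrmkl" → "szml" ✓)

nhld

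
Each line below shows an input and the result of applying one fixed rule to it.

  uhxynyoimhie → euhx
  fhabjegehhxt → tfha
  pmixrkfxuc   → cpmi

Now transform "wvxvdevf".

What's happening: move the last character to the front, then keep only the first 4 characters.
Starting from "wvxvdevf": after the first operation, "fwvxvdev"; after the second, "fwvx".

fwvx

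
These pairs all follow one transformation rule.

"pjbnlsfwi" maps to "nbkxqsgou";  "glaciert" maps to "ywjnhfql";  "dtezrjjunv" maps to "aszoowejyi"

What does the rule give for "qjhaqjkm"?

rpovfmov

Rule — reverse the string, then shift every letter 5 places forward in the alphabet (wrapping around).
Applying both steps to "qjhaqjkm": "mkjqahjq", then "rpovfmov".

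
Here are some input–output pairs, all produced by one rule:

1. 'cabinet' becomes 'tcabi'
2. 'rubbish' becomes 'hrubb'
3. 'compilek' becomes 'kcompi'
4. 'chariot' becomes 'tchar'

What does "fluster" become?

Looking at the pairs, the operation is to move the last character to the front, then delete the last 2 characters.
For "fluster", step one produces "rfluste"; step two turns that into "rflus".

rflus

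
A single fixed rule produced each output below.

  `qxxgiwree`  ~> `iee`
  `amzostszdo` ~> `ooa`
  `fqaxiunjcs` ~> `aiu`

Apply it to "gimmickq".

ii

Rule — move the first 2 characters to the end (rotate left by 2), then keep only the vowels.
So "gimmickq" becomes "ii".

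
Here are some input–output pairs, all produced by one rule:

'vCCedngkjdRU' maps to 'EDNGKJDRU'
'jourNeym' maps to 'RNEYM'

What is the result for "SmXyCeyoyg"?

Looking at the pairs, the operation is to delete the first 3 characters, then convert every letter to uppercase.
Working it through for "SmXyCeyoyg": intermediate "yCeyoyg", final "YCEYOYG".

YCEYOYG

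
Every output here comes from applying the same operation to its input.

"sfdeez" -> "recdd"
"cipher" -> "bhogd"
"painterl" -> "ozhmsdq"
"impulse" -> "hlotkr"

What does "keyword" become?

jdxvnq

The pattern: delete the last character, then shift every letter 1 place backward in the alphabet (wrapping around).
Starting from "keyword": after the first operation, "keywor"; after the second, "jdxvnq".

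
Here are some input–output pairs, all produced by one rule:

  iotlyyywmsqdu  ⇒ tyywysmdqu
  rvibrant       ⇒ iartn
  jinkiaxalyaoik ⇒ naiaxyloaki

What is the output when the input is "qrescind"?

eicdn

Rule — swap each adjacent pair of characters (1↔2, 3↔4, ...), then delete the first 3 characters.
"qrescind" → "rqseicdn" → "eicdn".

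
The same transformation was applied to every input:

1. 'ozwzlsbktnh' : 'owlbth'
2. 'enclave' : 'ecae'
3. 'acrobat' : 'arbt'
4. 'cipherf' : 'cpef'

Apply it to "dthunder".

dhne

The rule is to keep every other character starting from the first (positions 1st, 3rd, 5th, ...).
For "dthunder" the result is "dhne".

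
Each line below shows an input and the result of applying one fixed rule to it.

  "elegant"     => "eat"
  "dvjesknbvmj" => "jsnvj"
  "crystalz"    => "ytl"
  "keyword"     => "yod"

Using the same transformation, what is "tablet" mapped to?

The transformation: delete the first character, then keep every other character starting from the second (positions 2nd, 4th, 6th, ...).
For "tablet", step one produces "ablet"; step two turns that into "be".

be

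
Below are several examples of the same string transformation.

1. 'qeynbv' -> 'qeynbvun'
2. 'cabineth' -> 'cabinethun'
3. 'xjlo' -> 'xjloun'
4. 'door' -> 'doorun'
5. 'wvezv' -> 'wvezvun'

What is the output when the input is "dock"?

dockun

Each output is the input with this applied: append "un".
Applying that to "dock" gives "dockun".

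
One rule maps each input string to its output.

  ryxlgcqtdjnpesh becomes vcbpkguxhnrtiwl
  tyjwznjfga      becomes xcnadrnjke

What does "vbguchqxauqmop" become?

zfkyglubeyuqst

The pattern: shift every letter 4 places forward in the alphabet (wrapping around).
On "vbguchqxauqmop" that produces "zfkyglubeyuqst".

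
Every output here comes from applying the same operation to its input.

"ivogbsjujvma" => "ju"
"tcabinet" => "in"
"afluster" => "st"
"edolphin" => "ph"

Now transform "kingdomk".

The pattern: swap the front and back halves of the string, then keep only the first 2 characters.
"kingdomk" → "domkking" → "do".

do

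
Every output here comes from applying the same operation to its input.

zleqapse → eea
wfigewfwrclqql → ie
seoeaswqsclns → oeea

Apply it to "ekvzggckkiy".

The rule is to sort the characters into reverse alphabetical order, then keep only the vowels.
For "ekvzggckkiy", step one produces "zyvkkkiggec"; step two turns that into "ie".
(Check on "wfigewfwrclqql": → "wwwrqqlligffec" → "ie" ✓)

ie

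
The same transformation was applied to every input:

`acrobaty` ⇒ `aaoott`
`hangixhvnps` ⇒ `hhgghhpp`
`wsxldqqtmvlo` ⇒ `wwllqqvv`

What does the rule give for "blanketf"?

bbnntt

Each output is the input with this applied: keep one character in every 3, starting at position 1 (positions 1st, 4th, 7th, ...), then double every character.
"blanketf" → "bnt" → "bbnntt".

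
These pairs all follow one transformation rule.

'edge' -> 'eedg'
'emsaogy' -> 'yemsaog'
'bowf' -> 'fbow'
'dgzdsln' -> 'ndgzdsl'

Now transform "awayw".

waway

What's happening: move the last character to the front.
For "awayw" the result is "waway".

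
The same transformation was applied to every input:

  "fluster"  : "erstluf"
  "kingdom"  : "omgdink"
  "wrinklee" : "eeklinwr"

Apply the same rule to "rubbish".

shbiubr

The rule is to reverse the string, then swap each adjacent pair of characters (1↔2, 3↔4, ...).
"rubbish" → "hsibbur" → "shbiubr".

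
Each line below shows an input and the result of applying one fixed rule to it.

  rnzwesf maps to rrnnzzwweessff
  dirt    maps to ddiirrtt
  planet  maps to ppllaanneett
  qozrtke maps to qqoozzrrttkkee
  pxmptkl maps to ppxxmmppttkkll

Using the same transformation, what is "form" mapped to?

ffoorrmm

The pattern: double every character.
So "form" becomes "ffoorrmm".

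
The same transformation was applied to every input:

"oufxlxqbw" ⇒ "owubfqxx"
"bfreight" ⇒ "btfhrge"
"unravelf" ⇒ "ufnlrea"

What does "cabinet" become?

In each case the input is transformed by: take characters alternately from the front and the back (1st, last, 2nd, 2nd-last, ...), then delete the last character.
Applying both steps to "cabinet": "ctaebni", then "ctaebn".
(Check on "bfreight": → "btfhrgei" → "btfhrge" ✓)

ctaebn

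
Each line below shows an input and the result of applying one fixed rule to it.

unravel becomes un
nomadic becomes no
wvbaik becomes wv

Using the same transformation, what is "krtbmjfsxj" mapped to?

The transformation: keep only the first 2 characters.
Applying that to "krtbmjfsxj" gives "kr".

kr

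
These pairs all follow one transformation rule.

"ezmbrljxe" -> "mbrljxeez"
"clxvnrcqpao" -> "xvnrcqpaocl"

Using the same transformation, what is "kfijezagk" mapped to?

Each output is the input with this applied: move the first 2 characters to the end (rotate left by 2).
"kfijezagk" → "ijezagkkf".

ijezagkkf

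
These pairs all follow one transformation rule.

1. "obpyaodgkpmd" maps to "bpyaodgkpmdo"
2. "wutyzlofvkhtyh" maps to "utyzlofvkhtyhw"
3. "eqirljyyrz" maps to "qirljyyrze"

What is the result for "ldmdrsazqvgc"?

The pattern: move the first character to the end.
Doing the same to "ldmdrsazqvgc": "dmdrsazqvgcl".

dmdrsazqvgcl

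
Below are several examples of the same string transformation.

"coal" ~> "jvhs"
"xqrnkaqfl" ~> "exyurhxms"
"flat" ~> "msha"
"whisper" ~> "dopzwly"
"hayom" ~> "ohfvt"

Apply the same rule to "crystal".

jyfzahs

What's happening: shift every letter 7 places forward in the alphabet (wrapping around).
On "crystal" that produces "jyfzahs".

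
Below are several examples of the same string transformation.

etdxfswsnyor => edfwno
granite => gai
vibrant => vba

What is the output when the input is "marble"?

Rule — swap each adjacent pair of characters (1↔2, 3↔4, ...), then keep every other character starting from the second (positions 2nd, 4th, 6th, ...).
Applying that to "marble" gives "mrl".

mrl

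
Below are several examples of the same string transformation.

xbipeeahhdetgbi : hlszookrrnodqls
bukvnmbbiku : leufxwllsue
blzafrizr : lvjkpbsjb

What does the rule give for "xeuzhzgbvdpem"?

Each output is the input with this applied: shift every letter 10 places forward in the alphabet (wrapping around).
"xeuzhzgbvdpem" → "hoejrjqlfnzow".

hoejrjqlfnzow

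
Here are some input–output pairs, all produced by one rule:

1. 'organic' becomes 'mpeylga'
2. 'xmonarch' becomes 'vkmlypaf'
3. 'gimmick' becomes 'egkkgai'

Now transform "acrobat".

The rule is to shift every letter 2 places backward in the alphabet (wrapping around).
Applying that to "acrobat" gives "yapmzyr".

yapmzyr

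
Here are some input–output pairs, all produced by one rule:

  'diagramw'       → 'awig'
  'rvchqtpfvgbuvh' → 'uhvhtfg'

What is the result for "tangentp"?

What's happening: move the last 3 characters to the front (rotate right by 3), then keep every other character starting from the first (positions 1st, 3rd, 5th, ...).
On "tangentp": the first step gives "ntptange", and the second then gives "npag".
(Check on "rvchqtpfvgbuvh": → "uvhrvchqtpfvgb" → "uhvhtfg" ✓)

npag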